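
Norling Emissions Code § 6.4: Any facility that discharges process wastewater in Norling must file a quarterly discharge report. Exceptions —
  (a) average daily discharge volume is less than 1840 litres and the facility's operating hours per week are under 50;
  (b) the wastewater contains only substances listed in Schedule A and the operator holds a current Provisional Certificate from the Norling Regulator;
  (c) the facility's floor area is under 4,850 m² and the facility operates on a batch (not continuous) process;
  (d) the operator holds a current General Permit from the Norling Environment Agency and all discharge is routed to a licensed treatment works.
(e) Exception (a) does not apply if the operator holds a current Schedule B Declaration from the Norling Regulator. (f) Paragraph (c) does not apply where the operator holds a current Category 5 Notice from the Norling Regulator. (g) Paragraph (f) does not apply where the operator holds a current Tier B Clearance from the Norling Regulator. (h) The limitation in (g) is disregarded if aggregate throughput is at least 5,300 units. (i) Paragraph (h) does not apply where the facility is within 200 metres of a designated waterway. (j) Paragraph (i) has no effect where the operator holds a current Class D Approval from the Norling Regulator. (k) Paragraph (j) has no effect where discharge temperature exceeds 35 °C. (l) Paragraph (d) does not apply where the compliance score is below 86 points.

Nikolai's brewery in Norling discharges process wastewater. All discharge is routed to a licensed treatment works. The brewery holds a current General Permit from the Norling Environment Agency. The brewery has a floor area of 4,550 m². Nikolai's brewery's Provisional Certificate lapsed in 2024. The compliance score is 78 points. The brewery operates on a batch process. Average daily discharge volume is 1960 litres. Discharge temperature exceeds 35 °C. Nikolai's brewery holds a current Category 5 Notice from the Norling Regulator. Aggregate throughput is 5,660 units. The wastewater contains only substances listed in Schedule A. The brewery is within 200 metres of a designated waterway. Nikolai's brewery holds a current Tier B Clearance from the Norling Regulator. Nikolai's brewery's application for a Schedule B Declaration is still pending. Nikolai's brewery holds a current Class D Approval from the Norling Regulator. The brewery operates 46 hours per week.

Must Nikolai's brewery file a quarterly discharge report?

No — exception (c) applies; Nikolai's brewery is not required to file a quarterly discharge report.

Exception (a) requires that average daily discharge volume is less than 1840 litres; but average daily discharge volume is 1960 litres, not less than 1840 litres, so (a) is unavailable.
Exception (b) fails — the Provisional Certificate is not current.
Exception (c)'s conditions are all satisfied: the facility's floor area is 4,550 m², under the 4,850 m² limit; the facility operates on a batch process. As to paragraphs (f)–(k): (f) would limit (c) — a current Category 5 Notice is held — but (g) sets (f) aside: (g) operates against (f): a current Tier B Clearance is held. (h) is triggered (aggregate throughput is 5,660 units, meeting the 5,300 units threshold), but is itself disapplied by (i): (i) operates against (h): the brewery is within 200 m of a designated waterway. (j) would limit (i) — a current Class D Approval is held — but (k) sets (j) aside: (k) operates — discharge temperature exceeds 35 °C. So (c) applies.
Exception (d)'s conditions are all satisfied: a current General Permit is held; discharge is routed to a licensed treatment works. However, paragraph (l) must be considered: (l) operates against (d): the compliance score is 78 points, below the 86 points limit. So (d) is unavailable.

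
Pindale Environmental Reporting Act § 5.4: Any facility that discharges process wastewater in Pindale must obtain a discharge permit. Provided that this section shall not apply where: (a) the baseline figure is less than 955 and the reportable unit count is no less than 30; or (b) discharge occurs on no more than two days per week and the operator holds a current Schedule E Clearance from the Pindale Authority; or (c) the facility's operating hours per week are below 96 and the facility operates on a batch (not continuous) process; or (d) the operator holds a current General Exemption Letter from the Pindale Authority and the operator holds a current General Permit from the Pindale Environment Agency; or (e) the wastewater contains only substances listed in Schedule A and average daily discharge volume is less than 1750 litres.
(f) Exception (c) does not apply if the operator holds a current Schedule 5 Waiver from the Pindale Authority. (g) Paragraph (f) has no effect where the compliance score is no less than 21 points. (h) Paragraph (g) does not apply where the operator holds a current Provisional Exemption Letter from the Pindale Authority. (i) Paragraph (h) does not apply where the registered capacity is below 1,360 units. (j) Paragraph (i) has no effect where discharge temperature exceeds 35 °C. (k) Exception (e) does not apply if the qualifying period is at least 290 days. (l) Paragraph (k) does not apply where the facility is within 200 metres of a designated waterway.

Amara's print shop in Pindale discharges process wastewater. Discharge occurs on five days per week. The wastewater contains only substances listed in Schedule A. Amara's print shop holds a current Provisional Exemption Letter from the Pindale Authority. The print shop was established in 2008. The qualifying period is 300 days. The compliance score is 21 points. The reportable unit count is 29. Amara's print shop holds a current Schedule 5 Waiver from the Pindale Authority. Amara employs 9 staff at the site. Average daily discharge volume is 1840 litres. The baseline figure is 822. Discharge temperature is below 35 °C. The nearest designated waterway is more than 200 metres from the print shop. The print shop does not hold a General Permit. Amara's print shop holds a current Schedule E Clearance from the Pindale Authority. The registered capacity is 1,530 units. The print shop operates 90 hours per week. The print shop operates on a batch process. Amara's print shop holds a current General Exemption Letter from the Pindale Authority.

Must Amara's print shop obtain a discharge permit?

Exception (a) fails — the reportable unit count is 29, short of 30.
Exception (b) does not apply: discharge occurs on five days per week.
Exception (c): the facility's operating hours per week are 90, below the 96 limit; the facility operates on a batch process — every condition holds. But applying paragraphs (f)–(j): (f) applies — a current Schedule 5 Waiver is held. (g) applies (the compliance score is 21 points, meeting the 21 points threshold), but is overridden by (h): (h) operates against (g): a current Provisional Exemption Letter is held. (i), which would lift (h), is inapplicable — the registered capacity is 1,530 units, not below 1,360 units. (c) is therefore removed.
Exception (d) fails — no General Permit is held.
Exception (e) does not apply: average daily discharge volume is 1840 litres, not less than 1750 litres.
No exception applies. The general rule governs.

Yes — Amara's print shop must obtain a discharge permit.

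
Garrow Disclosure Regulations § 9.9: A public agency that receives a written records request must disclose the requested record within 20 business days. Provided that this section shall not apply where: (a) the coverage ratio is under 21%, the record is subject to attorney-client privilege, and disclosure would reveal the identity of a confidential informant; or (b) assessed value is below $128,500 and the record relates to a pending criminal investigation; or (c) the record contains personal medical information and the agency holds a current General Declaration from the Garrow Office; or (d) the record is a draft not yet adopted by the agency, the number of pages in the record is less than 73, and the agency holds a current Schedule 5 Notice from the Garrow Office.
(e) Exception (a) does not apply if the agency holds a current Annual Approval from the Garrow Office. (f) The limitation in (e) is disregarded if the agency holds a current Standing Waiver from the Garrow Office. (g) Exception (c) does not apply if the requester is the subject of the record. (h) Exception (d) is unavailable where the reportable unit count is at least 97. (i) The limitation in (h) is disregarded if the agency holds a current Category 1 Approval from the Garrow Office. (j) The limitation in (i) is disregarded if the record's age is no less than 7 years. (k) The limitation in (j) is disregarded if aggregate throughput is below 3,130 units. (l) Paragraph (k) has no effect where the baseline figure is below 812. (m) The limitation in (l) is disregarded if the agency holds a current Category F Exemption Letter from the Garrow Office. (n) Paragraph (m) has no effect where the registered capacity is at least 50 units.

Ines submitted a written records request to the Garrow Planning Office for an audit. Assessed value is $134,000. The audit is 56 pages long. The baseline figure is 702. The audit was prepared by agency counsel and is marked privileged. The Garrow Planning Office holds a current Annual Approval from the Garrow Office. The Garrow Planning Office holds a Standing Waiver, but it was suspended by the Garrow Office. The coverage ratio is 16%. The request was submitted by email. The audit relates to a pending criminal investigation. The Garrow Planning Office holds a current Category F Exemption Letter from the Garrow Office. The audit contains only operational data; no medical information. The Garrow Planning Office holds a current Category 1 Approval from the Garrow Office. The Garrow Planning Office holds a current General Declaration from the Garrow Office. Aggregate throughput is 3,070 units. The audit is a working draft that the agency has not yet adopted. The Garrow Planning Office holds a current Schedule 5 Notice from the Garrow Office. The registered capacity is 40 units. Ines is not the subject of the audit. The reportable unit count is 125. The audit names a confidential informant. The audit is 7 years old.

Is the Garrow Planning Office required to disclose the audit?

No — exception (d) applies; the Garrow Planning Office is not required to disclose the audit.

Exception (a) is satisfied on its face — the coverage ratio is 16%, under the 21% limit; the audit is privileged; the audit names a confidential informant. However, paragraphs (e)–(f) must be considered: (e) operates against (a): a current Annual Approval is held. (f) does not operate here (there is no Standing Waiver in force), so (e) stands. So (a) is unavailable.
Exception (b) does not apply: assessed value is $134,000, not below $128,500.
Exception (c) requires that the record contains personal medical information; but the audit contains only operational data, so (c) is unavailable.
Exception (d) is satisfied on its face — the audit is an unadopted draft; the number of pages in the record is 56, less than the 73 limit; a current Schedule 5 Notice is held. Considering the limiting provisions: (h) is triggered (the reportable unit count is 125, meeting the 97 threshold), but is itself disapplied by (i): (i) operates against (h): a current Category 1 Approval is held. (j) would limit (i) — the record's age is 7 years, meeting the 7 years threshold — but (k) sets (j) aside: (k) is triggered — aggregate throughput is 3,070 units, below the 3,130 units limit. (l) would limit (k) — the baseline figure is 702, below the 812 limit — but (m) sets (l) aside: (m) operates against (l): a current Category F Exemption Letter is held. (n), which would lift (m), is not triggered — the registered capacity is 40 units, short of 50 units. So (d) applies.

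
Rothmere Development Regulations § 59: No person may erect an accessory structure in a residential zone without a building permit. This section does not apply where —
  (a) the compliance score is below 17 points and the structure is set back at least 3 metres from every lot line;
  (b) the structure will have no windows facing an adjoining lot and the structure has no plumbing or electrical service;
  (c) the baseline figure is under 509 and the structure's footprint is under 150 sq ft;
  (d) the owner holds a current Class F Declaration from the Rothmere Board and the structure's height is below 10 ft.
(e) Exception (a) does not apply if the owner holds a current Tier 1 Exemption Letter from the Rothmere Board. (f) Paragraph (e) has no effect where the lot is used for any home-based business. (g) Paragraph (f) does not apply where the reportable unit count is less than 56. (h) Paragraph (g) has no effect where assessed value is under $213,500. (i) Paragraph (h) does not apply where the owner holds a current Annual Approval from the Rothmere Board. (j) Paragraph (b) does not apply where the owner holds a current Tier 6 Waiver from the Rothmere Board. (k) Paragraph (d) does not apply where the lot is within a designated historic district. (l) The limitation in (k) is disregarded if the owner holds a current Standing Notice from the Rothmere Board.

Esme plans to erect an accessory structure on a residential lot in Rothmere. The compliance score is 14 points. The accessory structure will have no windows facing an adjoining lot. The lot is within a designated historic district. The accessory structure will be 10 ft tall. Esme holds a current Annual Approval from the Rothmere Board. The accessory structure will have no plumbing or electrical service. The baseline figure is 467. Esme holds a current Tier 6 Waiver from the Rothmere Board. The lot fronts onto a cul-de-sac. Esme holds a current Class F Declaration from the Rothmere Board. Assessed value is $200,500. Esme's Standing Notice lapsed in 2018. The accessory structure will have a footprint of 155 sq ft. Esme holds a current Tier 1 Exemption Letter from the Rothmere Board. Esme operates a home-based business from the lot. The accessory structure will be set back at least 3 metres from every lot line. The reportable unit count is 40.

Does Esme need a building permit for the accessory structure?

Yes — Esme must obtain a building permit.

Exception (a) is satisfied on its face — the compliance score is 14 points, below the 17 points limit; the setback is at least 3 m on every side. But applying paragraphs (e)–(i): (e) is engaged — a current Tier 1 Exemption Letter is held. (f) is triggered (a home-based business operates on the lot), but is overridden by (g): (g) applies — the reportable unit count is 40, less than the 56 limit. (h) would limit (g) — assessed value is $200,500, under the $213,500 limit — but (i) sets (h) aside: (i) operates — a current Annual Approval is held. So (a) is unavailable.
All of (b)'s requirements are met (no windows face an adjoining lot; there is no plumbing or electrical service). But applying paragraph (j): (j) operates — a current Tier 6 Waiver is held. So (b) is unavailable.
Exception (c) fails — the structure's footprint is 155 sq ft, not under 150 sq ft.
Exception (d) does not apply: the structure's height is 10 ft, not below 10 ft.
No exception displaces § 59.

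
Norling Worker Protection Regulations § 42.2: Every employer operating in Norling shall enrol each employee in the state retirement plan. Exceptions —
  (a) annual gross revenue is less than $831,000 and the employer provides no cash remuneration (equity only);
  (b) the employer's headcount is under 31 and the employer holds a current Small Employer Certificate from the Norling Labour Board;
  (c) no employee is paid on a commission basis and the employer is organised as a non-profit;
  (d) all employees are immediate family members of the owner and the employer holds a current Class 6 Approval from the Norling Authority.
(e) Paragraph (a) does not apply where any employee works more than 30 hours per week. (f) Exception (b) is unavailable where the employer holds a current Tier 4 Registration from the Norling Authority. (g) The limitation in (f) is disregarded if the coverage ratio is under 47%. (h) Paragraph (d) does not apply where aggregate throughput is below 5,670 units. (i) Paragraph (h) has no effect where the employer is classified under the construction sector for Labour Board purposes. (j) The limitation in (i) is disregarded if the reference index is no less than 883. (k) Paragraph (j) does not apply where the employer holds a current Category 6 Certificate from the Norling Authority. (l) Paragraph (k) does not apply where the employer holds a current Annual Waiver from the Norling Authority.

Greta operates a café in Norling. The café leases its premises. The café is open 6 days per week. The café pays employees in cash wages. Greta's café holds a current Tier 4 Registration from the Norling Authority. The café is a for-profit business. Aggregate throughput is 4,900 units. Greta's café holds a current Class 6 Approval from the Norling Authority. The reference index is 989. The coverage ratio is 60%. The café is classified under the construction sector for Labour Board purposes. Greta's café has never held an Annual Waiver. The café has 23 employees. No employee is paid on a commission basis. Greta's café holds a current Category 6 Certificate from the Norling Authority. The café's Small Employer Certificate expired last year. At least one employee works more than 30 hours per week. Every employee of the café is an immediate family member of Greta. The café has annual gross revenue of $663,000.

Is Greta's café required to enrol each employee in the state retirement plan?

No — exception (d) applies; Greta's café is not required to enrol each employee in the state retirement plan.

Exception (a) does not apply: employees are paid cash wages.
Exception (b) fails — the Small Employer Certificate has expired.
Exception (c) requires that the employer is organised as a non-profit; but the employer is for-profit, so (c) is unavailable.
Exception (d) is satisfied on its face — every employee is an immediate family member; a current Class 6 Approval is held. Applying paragraphs (h)–(l): (h) would limit (d) — aggregate throughput is 4,900 units, below the 5,670 units limit — but (i) sets (h) aside: (i) operates against (h): the café is classified under the construction sector. (j) is engaged (the reference index is 989, meeting the 883 threshold), but is overridden by (k): (k) operates against (j): a current Category 6 Certificate is held. (l), which would lift (k), is not engaged — there is no Annual Waiver in force. (d) remains available.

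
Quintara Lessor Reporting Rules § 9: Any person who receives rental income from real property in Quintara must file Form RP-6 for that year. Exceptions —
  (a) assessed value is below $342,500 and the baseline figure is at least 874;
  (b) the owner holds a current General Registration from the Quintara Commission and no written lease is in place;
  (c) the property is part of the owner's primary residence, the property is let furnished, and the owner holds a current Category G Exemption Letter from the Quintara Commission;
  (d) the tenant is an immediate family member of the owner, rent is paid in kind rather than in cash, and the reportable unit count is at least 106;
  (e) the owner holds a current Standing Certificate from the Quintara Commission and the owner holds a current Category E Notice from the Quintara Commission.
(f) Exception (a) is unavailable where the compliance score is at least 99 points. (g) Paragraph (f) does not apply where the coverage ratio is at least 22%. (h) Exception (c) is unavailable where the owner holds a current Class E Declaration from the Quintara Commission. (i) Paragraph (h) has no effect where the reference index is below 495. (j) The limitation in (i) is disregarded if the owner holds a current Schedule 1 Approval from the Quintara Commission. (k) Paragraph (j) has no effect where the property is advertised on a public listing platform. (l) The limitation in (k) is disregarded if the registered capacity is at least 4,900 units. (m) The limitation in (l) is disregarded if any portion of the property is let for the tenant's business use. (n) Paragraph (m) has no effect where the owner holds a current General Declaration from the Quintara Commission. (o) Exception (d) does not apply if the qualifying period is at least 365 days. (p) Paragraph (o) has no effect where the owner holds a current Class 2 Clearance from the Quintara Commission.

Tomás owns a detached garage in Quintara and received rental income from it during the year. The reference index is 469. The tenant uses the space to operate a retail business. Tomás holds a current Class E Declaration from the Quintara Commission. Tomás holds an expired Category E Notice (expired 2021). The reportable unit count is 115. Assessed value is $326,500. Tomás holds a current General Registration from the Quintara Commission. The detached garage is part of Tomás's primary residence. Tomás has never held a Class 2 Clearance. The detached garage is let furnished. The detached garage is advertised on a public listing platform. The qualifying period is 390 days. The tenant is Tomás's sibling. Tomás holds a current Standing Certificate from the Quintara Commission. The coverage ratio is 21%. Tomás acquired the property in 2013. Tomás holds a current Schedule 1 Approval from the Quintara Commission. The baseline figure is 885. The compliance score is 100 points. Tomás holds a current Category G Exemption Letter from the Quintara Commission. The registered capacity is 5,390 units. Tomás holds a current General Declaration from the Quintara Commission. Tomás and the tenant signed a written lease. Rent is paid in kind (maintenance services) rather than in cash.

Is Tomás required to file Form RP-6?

Yes — Tomás must file Form RP-6.

Exception (a)'s conditions are all satisfied: assessed value is $326,500, below the $342,500 limit; the baseline figure is 885, meeting the 874 threshold. However, paragraphs (f)–(g) must be considered: (f) operates against (a): the compliance score is 100 points, meeting the 99 points threshold. (g) is inapplicable (the coverage ratio is 21%, short of 22%), so (f) stands. (a) is therefore removed.
Exception (b) requires that no written lease is in place; but a written lease is in place, so (b) is unavailable.
All of (c)'s requirements are met (the detached garage is part of the primary residence; the property is let furnished; a current Category G Exemption Letter is held). However, paragraphs (h)–(n) must be considered: (h) is triggered — a current Class E Declaration is held. (i) operates (the reference index is 469, below the 495 limit), but is itself disapplied by (j): (j) operates against (i): a current Schedule 1 Approval is held. (k) applies (the property is publicly advertised), but is displaced by (l): (l) operates against (k): the registered capacity is 5,390 units, meeting the 4,900 units threshold. (m) would limit (l) — the space is let for business use — but (n) sets (m) aside: (n) operates against (m): a current General Declaration is held. (c) is therefore removed.
Exception (d): the tenant is an immediate family member; rent is paid in kind; the reportable unit count is 115, meeting the 106 threshold — every condition holds. But: (o) applies — the qualifying period is 390 days, meeting the 365 days threshold. (p) is inapplicable (the Class 2 Clearance is not current), so (o) stands. So (d) is unavailable.
Exception (e) does not apply: the Category E Notice is not current.
Every exception is unavailable, so the rule governs.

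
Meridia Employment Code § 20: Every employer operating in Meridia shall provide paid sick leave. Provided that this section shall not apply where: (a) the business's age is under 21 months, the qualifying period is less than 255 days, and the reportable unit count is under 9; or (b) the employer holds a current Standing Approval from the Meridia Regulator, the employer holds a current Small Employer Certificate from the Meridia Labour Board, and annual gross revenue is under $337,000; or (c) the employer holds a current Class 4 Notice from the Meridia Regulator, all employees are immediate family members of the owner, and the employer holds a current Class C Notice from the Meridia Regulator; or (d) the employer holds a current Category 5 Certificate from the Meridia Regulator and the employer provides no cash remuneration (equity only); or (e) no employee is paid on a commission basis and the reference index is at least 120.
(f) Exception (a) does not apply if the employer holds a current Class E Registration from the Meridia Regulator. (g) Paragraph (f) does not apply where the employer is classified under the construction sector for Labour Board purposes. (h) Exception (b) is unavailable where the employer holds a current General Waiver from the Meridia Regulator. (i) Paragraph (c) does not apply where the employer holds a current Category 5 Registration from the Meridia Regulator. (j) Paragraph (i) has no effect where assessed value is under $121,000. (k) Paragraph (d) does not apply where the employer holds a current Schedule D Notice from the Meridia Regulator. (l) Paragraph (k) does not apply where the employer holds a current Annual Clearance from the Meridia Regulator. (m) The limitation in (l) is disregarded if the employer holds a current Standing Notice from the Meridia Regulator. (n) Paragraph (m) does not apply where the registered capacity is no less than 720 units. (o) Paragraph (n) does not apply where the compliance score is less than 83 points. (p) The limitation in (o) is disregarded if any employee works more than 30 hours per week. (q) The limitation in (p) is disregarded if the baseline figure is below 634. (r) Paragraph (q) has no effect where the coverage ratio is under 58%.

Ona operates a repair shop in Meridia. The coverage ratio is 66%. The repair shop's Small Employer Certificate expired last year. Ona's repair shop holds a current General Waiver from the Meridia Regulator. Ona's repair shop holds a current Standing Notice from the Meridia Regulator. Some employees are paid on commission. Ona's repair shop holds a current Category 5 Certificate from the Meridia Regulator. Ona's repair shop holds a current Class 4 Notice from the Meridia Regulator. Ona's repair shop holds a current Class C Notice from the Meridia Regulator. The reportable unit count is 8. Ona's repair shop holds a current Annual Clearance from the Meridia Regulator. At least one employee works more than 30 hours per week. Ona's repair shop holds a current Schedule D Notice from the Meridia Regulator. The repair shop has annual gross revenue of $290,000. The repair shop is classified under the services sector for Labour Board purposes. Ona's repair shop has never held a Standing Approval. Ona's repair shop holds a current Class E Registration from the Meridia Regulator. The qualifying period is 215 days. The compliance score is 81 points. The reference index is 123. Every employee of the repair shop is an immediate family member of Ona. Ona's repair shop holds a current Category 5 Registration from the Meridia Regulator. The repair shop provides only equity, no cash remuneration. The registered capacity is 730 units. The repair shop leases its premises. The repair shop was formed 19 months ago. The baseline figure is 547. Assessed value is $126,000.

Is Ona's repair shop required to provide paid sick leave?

Yes — Ona's repair shop must provide paid sick leave.

Exception (a): the business's age is 19 months, under the 21 months limit; the qualifying period is 215 days, less than the 255 days limit; the reportable unit count is 8, under the 9 limit — every condition holds. However, paragraphs (f)–(g) must be considered: (f) operates against (a): a current Class E Registration is held. (g) is not engaged (the repair shop is classified under the services sector), so (f) stands. Exception (a) does not apply.
Exception (b) does not apply: no current Standing Approval is held.
Exception (c) is satisfied on its face — a current Class 4 Notice is held; every employee is an immediate family member; a current Class C Notice is held. However, paragraphs (i)–(j) must be considered: (i) operates against (c): a current Category 5 Registration is held. (j) is not triggered (assessed value is $126,000, not under $121,000), so (i) stands. (c) is therefore removed.
Exception (d)'s conditions are all satisfied: a current Category 5 Certificate is held; remuneration is equity-only. But: (k) operates against (d): a current Schedule D Notice is held. (l) is triggered (a current Annual Clearance is held), but yields to (m): (m) applies — a current Standing Notice is held. (n) is engaged (the registered capacity is 730 units, meeting the 720 units threshold), but yields to (o): (o) operates against (n): the compliance score is 81 points, less than the 83 points limit. (p) is engaged (at least one employee exceeds 30 hours/week), but is set aside by (q): (q) is triggered — the baseline figure is 547, below the 634 limit. (r), which would lift (q), is not triggered — the coverage ratio is 66%, not under 58%. So (d) is unavailable.
Exception (e) fails — some employees are paid on commission.
Every exception is unavailable, so the rule governs.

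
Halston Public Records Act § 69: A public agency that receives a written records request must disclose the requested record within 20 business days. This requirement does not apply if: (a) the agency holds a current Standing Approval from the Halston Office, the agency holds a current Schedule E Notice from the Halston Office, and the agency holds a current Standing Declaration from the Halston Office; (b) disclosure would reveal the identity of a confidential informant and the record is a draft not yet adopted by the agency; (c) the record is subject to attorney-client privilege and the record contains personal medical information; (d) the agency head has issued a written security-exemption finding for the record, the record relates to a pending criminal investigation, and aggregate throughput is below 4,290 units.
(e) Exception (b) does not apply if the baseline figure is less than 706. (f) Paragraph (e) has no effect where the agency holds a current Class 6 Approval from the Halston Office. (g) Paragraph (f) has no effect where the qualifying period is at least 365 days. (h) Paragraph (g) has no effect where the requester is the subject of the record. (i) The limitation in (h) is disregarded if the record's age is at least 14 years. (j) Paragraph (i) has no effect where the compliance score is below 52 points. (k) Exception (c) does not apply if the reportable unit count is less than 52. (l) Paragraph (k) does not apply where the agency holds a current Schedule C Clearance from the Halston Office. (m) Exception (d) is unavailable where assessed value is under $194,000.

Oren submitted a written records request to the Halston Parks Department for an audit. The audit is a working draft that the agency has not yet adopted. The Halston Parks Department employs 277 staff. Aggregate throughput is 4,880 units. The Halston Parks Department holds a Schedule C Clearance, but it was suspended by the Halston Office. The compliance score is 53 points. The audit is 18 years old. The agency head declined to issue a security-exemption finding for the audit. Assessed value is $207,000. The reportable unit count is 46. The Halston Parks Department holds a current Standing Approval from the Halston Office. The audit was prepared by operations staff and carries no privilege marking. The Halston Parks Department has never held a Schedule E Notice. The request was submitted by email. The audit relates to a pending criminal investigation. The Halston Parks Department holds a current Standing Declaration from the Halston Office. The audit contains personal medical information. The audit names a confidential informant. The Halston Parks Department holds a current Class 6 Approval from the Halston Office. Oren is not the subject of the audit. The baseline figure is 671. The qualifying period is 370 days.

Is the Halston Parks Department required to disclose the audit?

Exception (a) requires that the agency holds a current Schedule E Notice from the Halston Office; but the Schedule E Notice is not current, so (a) is unavailable.
Exception (b)'s conditions are all satisfied: the audit names a confidential informant; the audit is an unadopted draft. Turning to paragraphs (e)–(j): (e) is triggered — the baseline figure is 671, less than the 706 limit. (f) applies (a current Class 6 Approval is held), but is set aside by (g): (g) operates against (f): the qualifying period is 370 days, meeting the 365 days threshold. (h), which would lift (g), is not triggered — Oren is not the subject of the audit. Exception (b) does not apply.
Exception (c) does not apply: the audit carries no privilege marking.
Exception (d) fails — the agency head declined to issue a security-exemption finding.
Every exception is unavailable, so the rule governs.

Yes — the Halston Parks Department must disclose the audit.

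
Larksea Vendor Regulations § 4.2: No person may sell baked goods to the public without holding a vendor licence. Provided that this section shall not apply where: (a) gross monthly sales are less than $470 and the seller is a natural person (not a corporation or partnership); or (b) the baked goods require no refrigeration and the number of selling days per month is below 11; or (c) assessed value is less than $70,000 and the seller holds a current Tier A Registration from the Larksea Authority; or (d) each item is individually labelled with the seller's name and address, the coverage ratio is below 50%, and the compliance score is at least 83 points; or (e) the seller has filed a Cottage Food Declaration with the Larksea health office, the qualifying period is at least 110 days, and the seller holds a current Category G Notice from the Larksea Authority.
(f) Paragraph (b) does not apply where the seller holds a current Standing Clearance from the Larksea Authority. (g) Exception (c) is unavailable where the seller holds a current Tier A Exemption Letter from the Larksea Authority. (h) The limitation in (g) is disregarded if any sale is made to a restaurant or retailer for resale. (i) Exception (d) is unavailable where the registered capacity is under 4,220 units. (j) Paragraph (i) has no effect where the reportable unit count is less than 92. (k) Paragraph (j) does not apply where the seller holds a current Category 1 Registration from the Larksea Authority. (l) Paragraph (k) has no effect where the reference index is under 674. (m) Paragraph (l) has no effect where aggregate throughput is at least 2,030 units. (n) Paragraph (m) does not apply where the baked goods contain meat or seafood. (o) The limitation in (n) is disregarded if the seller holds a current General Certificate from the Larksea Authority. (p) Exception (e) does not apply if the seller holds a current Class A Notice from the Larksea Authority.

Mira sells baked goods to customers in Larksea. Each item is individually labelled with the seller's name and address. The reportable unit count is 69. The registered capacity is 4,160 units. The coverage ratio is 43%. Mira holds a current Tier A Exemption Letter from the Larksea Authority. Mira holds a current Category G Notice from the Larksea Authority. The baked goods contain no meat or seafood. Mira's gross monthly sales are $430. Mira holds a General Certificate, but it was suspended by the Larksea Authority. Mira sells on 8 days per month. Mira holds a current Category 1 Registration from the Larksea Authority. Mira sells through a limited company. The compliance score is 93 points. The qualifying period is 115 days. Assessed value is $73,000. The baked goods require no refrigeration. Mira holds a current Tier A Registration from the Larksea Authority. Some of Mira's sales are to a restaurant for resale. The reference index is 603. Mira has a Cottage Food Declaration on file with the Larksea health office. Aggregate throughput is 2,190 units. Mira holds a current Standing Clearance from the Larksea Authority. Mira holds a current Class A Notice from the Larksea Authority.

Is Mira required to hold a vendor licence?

Yes — Mira must hold a vendor licence.

Exception (a) fails — the seller operates through a limited company.
Exception (b): the baked goods are shelf-stable; the number of selling days per month is 8, below the 11 limit — every condition holds. Turning to paragraph (f): (f) operates against (b): a current Standing Clearance is held. (b) is therefore removed.
Exception (c) fails — assessed value is $73,000, not less than $70,000.
Exception (d) is satisfied on its face — items are individually labelled; the coverage ratio is 43%, below the 50% limit; the compliance score is 93 points, meeting the 83 points threshold. But applying paragraphs (i)–(o): (i) operates — the registered capacity is 4,160 units, under the 4,220 units limit. (j) is triggered (the reportable unit count is 69, less than the 92 limit), but is set aside by (k): (k) operates against (j): a current Category 1 Registration is held. (l) applies (the reference index is 603, under the 674 limit), but yields to (m): (m) is triggered — aggregate throughput is 2,190 units, meeting the 2,030 units threshold. (n) is inapplicable (the baked goods contain no meat or seafood), so (m) stands. (d) is therefore removed.
Exception (e): a Cottage Food Declaration is on file; the qualifying period is 115 days, meeting the 110 days threshold; a current Category G Notice is held — every condition holds. But: (p) operates against (e): a current Class A Notice is held. (e) is therefore removed.
No exception is made out. Mira falls within the general rule.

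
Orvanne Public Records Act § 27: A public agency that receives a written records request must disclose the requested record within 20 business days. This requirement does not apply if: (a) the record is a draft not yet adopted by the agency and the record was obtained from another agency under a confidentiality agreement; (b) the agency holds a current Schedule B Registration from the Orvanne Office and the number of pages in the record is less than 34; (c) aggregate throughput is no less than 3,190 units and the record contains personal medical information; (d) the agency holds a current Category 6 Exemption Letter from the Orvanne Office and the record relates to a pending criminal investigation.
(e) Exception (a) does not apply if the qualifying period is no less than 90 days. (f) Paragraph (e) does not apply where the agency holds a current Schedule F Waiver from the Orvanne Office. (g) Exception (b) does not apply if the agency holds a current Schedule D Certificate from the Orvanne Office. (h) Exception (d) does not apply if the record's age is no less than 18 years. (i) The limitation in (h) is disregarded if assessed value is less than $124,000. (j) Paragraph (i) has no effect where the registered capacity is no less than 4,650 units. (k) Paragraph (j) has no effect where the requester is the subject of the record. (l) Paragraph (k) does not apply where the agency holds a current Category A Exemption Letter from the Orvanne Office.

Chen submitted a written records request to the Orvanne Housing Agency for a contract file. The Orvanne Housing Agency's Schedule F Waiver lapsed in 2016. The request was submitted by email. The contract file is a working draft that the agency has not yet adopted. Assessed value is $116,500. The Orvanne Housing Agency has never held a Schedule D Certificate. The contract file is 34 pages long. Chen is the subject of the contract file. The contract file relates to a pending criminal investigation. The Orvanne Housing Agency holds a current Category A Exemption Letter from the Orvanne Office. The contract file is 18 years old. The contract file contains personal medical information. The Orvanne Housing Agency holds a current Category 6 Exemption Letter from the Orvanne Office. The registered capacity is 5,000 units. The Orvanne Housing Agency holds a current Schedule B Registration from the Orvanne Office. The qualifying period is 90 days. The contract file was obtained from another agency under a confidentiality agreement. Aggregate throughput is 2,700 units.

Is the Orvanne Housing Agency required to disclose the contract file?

Exception (a)'s conditions are all satisfied: the contract file is an unadopted draft; the contract file was obtained under a confidentiality agreement. However, paragraphs (e)–(f) must be considered: (e) operates against (a): the qualifying period is 90 days, meeting the 90 days threshold. (f), which would lift (e), is inapplicable — the Schedule F Waiver is not current. (a) is therefore removed.
Exception (b) requires that the number of pages in the record is less than 34; but the number of pages in the record is 34, not less than 34, so (b) is unavailable.
Exception (c) fails — aggregate throughput is 2,700 units, short of 3,190 units.
All of (d)'s requirements are met (a current Category 6 Exemption Letter is held; the contract file relates to a pending investigation). Turning to paragraphs (h)–(l): (h) operates against (d): the record's age is 18 years, meeting the 18 years threshold. (i) operates (assessed value is $116,500, less than the $124,000 limit), but yields to (j): (j) operates against (i): the registered capacity is 5,000 units, meeting the 4,650 units threshold. (k) applies (Chen is the subject of the contract file), but is itself disapplied by (l): (l) is engaged — a current Category A Exemption Letter is held. Exception (d) does not apply.
No exception is made out. the Orvanne Housing Agency falls within the general rule.

Yes — the Orvanne Housing Agency must disclose the contract file.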